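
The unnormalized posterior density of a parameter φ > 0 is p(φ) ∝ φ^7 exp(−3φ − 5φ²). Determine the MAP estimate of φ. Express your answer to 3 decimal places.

φ̂_MAP = 0.700

ℓ'(φ) = 7/φ − 3 − 10φ. Setting this to zero and multiplying by φ: 10φ² + 3φ − 7 = 0.
φ = (−3 + √(3² + 4·10·7)) / (2·10) = (−3 + √289) / 20 = (−3 + 17)/20 = 7/10.
ℓ''(φ) = −7/φ² − 10 < 0, confirming a maximum.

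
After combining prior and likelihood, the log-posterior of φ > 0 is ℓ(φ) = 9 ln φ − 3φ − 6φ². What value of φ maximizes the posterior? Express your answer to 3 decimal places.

φ̂_MAP = 0.750

ℓ'(φ) = 9/φ − 3 − 12φ. Setting this to zero and multiplying by φ: 12φ² + 3φ − 9 = 0.
φ = (−3 + √(3² + 4·12·9)) / (2·12) = (−3 + √441) / 24 = (−3 + 21)/24 = 3/4.
ℓ''(φ) = −9/φ² − 12 < 0, confirming a maximum.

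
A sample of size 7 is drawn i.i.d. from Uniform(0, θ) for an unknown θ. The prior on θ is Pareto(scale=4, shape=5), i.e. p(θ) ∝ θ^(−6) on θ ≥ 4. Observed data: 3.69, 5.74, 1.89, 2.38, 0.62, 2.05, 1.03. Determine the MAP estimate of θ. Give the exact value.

The Uniform(0, θ) likelihood is θ^(−n) for θ ≥ max(xᵢ), zero otherwise. Here max(xᵢ) = 5.74.
Posterior ∝ θ^(−6) · θ^(−7) = θ^(−13) on θ ≥ max(4, 5.74) = 5.74.
This density is strictly decreasing in θ, so the posterior mode lies at the lower boundary of the support.

θ̂_MAP = 5.74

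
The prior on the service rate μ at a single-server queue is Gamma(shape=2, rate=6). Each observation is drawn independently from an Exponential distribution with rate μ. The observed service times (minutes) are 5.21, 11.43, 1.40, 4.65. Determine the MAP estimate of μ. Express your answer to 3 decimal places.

The Exponential(rate=μ) likelihood is ∝ μ^n e^(−μΣtᵢ). Here n = 4 and Σtᵢ = 5.21 + 11.43 + 1.40 + 4.65 = 22.69.
Posterior ∝ μe^(−6μ) · μ^4e^(−22.69μ) = μ^5e^(−28.69μ), i.e. Gamma(6, 28.69).
Mode = (a−1)/b = 5/28.69 ≈ 0.174.

μ̂_MAP = 0.174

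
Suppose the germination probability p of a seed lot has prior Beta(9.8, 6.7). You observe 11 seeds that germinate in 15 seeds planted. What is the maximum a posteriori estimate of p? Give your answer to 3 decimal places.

p̂_MAP = 0.671

Prior: Beta(9.8, 6.7).
Data: 11 successes in 15 trials. The binomial likelihood contributes p^11(1−p)^4, so the posterior is Beta(9.8+11, 6.7+4) = Beta(20.8, 10.7).
For Beta(a, b) with a, b > 1 the mode is (a−1)/(a+b−2) = 19.8/29.5 ≈ 0.671.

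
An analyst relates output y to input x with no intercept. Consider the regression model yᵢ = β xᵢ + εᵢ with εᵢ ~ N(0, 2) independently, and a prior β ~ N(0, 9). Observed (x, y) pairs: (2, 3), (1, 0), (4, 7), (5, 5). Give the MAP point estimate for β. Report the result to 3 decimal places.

β̂_MAP = 1.276

log p(β | y) = −Σ(yᵢ − βxᵢ)²/(2·2) − β²/(2·9) + const.
Setting the derivative to zero: Σxᵢ(yᵢ − βxᵢ)/2 − β/9 = 0, so β = Σxᵢyᵢ / (Σxᵢ² + σ²/τ²).
Σxᵢyᵢ = 2·3 + 1·0 + 4·7 + 5·5 = 59; Σxᵢ² = 46; σ²/τ² = 2/9.
β̂_MAP = 59 / (46 + 2/9) = 59/(416/9) = 531/416 ≈ 1.276.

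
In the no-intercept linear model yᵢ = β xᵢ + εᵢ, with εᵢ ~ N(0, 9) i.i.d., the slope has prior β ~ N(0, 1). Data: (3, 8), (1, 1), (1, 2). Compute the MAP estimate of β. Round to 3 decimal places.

log p(β | y) = −Σ(yᵢ − βxᵢ)²/(2·9) − β²/(2·1) + const.
Setting the derivative to zero: Σxᵢ(yᵢ − βxᵢ)/9 − β/1 = 0, so β = Σxᵢyᵢ / (Σxᵢ² + σ²/τ²).
Σxᵢyᵢ = 3·8 + 1·1 + 1·2 = 27; Σxᵢ² = 11; σ²/τ² = 9.
β̂_MAP = 27 / (11 + 9) = 27/20 ≈ 1.350.

β̂_MAP = 1.350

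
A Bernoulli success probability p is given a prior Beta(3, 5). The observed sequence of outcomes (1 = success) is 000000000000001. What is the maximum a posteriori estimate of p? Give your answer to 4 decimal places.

Prior: Beta(3, 5).
Data: 1 success in 15 trials (from the sequence). The binomial likelihood contributes p(1−p)^14, so the posterior is Beta(3+1, 5+14) = Beta(4, 19).
For Beta(a, b) with a, b > 1 the mode is (a−1)/(a+b−2) = 3/21 ≈ 0.1429.

p̂_MAP = 0.1429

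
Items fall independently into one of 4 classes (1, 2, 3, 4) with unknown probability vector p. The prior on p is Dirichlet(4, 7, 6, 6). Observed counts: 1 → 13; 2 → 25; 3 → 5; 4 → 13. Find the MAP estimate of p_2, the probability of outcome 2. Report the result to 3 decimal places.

The posterior is Dirichlet(αᵢ + nᵢ) = Dirichlet(17, 32, 11, 19).
For a Dirichlet(a₁,…,a_K) with all aᵢ > 1, the mode has j-th component (aⱼ − 1)/(Σaᵢ − K).
Here Σaᵢ = 79 and K = 4, so p_2 = (32 − 1)/(79 − 4) = 31/75 ≈ 0.413.

MAP estimate: 0.413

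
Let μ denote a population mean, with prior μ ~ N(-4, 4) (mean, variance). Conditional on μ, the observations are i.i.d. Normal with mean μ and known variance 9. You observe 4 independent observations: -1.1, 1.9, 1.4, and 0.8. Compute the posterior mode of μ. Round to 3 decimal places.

n = 4; x̄ = ((-1.1) + 1.9 + 1.4 + 0.8)/4 = 3/4 = 0.75.
For a Normal prior and Normal likelihood with known variance, the posterior is Normal; its mode equals its mean, the precision-weighted average.
Prior precision 1/σ₀² = 1/4 = 0.25; data precision n/σ² = 4/9.
μ̂ = (0.25·(-4) + (4/9)·0.75) / (0.25 + 4/9) = (-2/3)/(25/36) = -0.960.

μ̂_MAP = -0.960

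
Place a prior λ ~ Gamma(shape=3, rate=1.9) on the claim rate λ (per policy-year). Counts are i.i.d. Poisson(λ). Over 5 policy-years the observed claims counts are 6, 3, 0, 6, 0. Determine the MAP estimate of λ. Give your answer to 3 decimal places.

Σxᵢ = 6+3+0+6+0 = 15, with n = 5.
Posterior ∝ λ^2e^(−1.9λ) · λ^15e^(−5λ) = λ^17e^(−6.9λ), i.e. Gamma(shape=18, rate=6.9).
The mode of a Gamma(a, b) with a ≥ 1 (shape–rate) is (a−1)/b = 17/6.9 ≈ 2.464.

λ̂_MAP = 2.464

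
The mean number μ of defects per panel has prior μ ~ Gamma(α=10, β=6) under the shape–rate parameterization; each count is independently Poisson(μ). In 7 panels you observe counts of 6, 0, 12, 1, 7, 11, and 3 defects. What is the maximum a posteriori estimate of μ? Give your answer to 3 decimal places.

μ̂_MAP = 3.769

Σxᵢ = 6+0+12+1+7+11+3 = 40, with n = 7.
Posterior ∝ μ^9e^(−6μ) · μ^40e^(−7μ) = μ^49e^(−13μ), i.e. Gamma(shape=50, rate=13).
The mode of a Gamma(a, b) with a ≥ 1 (shape–rate) is (a−1)/b = 49/13 ≈ 3.769.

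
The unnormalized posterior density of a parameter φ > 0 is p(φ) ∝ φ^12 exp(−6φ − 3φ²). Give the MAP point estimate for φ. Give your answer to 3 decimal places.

φ̂_MAP = 1.000

ℓ'(φ) = 12/φ − 6 − 6φ. Setting this to zero and multiplying by φ: 6φ² + 6φ − 12 = 0.
φ = (−6 + √(6² + 4·6·12)) / (2·6) = (−6 + √324) / 12 = (−6 + 18)/12 = 1.
ℓ''(φ) = −12/φ² − 6 < 0, confirming a maximum.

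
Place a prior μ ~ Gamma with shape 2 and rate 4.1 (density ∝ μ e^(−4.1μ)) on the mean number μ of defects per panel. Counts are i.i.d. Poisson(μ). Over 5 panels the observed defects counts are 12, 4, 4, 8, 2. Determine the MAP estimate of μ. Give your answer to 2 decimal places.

μ̂_MAP = 3.41

Σxᵢ = 12+4+4+8+2 = 30, with n = 5.
Posterior ∝ μe^(−4.1μ) · μ^30e^(−5μ) = μ^31e^(−9.1μ), i.e. Gamma(shape=32, rate=9.1).
The mode of a Gamma(a, b) with a ≥ 1 (shape–rate) is (a−1)/b = 31/9.1 ≈ 3.41.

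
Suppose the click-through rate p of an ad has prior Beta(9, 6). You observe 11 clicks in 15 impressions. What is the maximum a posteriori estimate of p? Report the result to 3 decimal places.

Prior: Beta(9, 6).
Data: 11 successes in 15 trials. The binomial likelihood contributes p^11(1−p)^4, so the posterior is Beta(9+11, 6+4) = Beta(20, 10).
For Beta(a, b) with a, b > 1 the mode is (a−1)/(a+b−2) = 19/28 ≈ 0.679.

p̂_MAP = 0.679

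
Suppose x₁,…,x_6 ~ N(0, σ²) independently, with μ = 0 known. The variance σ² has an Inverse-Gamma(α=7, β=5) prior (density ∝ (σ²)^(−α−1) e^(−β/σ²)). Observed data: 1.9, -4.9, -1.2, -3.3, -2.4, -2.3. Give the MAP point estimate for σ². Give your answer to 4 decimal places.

σ̂²_MAP = 2.7727

Sum of squared deviations about the known mean: SS = (1.9−0)² + (-4.9−0)² + (-1.2−0)² + (-3.3−0)² + (-2.4−0)² + (-2.3−0)² = 51.
The Normal likelihood contributes (σ²)^(−n/2) exp(−SS/(2σ²)), so the posterior is Inverse-Gamma(α + n/2, β + SS/2) = Inverse-Gamma(10, 30.5).
The mode of Inverse-Gamma(a, b) is b/(a+1) = 30.5/11 ≈ 2.7727.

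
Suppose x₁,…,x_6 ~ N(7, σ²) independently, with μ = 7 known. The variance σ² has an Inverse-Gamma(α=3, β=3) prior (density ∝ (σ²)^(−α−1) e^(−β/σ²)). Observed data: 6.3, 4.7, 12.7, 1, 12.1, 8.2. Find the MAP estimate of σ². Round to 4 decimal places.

σ̂²_MAP = 7.6943

Sum of squared deviations about the known mean: SS = (6.3−7)² + (4.7−7)² + (12.7−7)² + (1−7)² + (12.1−7)² + (8.2−7)² = 101.72.
The Normal likelihood contributes (σ²)^(−n/2) exp(−SS/(2σ²)), so the posterior is Inverse-Gamma(α + n/2, β + SS/2) = Inverse-Gamma(6, 53.86).
The mode of Inverse-Gamma(a, b) is b/(a+1) = 53.86/7 ≈ 7.6943.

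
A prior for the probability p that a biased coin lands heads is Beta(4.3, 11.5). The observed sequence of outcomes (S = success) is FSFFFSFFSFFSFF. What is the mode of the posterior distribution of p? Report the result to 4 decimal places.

Prior: Beta(4.3, 11.5).
Data: 4 successes in 14 trials (from the sequence). The binomial likelihood contributes p^4(1−p)^10, so the posterior is Beta(4.3+4, 11.5+10) = Beta(8.3, 21.5).
For Beta(a, b) with a, b > 1 the mode is (a−1)/(a+b−2) = 7.3/27.8 ≈ 0.2626.

p̂_MAP = 0.2626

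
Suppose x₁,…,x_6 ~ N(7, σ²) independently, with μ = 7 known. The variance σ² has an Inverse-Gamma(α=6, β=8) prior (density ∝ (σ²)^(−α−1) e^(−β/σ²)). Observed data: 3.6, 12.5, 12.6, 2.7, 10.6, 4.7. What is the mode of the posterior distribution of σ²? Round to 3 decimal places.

Sum of squared deviations about the known mean: SS = (3.6−7)² + (12.5−7)² + (12.6−7)² + (2.7−7)² + (10.6−7)² + (4.7−7)² = 109.91.
The Normal likelihood contributes (σ²)^(−n/2) exp(−SS/(2σ²)), so the posterior is Inverse-Gamma(α + n/2, β + SS/2) = Inverse-Gamma(9, 62.955).
The mode of Inverse-Gamma(a, b) is b/(a+1) = 62.955/10 ≈ 6.296.

σ̂²_MAP = 6.296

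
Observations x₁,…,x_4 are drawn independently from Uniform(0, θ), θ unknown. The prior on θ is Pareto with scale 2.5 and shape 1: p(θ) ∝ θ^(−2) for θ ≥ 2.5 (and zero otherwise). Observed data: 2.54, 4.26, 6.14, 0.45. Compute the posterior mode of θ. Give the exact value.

θ̂_MAP = 6.14

The Uniform(0, θ) likelihood is θ^(−n) for θ ≥ max(xᵢ), zero otherwise. Here max(xᵢ) = 6.14.
Posterior ∝ θ^(−2) · θ^(−4) = θ^(−6) on θ ≥ max(2.5, 6.14) = 6.14.
This density is strictly decreasing in θ, so the posterior mode lies at the lower boundary of the support.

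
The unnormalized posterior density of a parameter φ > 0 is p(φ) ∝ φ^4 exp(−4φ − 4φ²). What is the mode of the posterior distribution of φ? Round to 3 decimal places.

φ̂_MAP = 0.500

ℓ'(φ) = 4/φ − 4 − 8φ. Setting this to zero and multiplying by φ: 8φ² + 4φ − 4 = 0.
φ = (−4 + √(4² + 4·8·4)) / (2·8) = (−4 + √144) / 16 = (−4 + 12)/16 = 1/2.
ℓ''(φ) = −4/φ² − 8 < 0, confirming a maximum.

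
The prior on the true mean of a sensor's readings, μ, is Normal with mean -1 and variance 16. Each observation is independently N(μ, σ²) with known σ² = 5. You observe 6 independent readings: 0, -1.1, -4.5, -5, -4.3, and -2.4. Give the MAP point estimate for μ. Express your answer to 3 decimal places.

n = 6; x̄ = (0 + (-1.1) + (-4.5) + (-5) + (-4.3) + (-2.4))/6 = -17.3/6 = -173/60 ≈ -2.8833.
For a Normal prior and Normal likelihood with known variance, the posterior is Normal; its mode equals its mean, the precision-weighted average.
Prior precision 1/σ₀² = 1/16 = 0.0625; data precision n/σ² = 6/5 = 1.2.
μ̂ = (0.0625·(-1) + 1.2·(-173/60)) / (0.0625 + 1.2) = (-3.5225)/1.2625 = -1409/505 ≈ -2.790.

μ̂_MAP = -2.790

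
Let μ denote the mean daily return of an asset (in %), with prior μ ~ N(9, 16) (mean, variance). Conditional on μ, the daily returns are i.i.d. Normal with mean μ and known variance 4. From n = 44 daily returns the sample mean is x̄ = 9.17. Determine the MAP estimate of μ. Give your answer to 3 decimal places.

μ̂_MAP = 9.169

n = 44, x̄ = 9.17.
For a Normal prior and Normal likelihood with known variance, the posterior is Normal; its mode equals its mean, the precision-weighted average.
Prior precision 1/σ₀² = 1/16 = 0.0625; data precision n/σ² = 44/4 = 11.
μ̂ = (0.0625·9 + 11·9.17) / (0.0625 + 11) = 101.4325/11.0625 = 40573/4425 ≈ 9.169.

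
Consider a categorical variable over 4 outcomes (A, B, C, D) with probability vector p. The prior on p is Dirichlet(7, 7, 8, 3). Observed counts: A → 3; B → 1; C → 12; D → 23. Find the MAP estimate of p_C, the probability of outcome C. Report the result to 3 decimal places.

The posterior is Dirichlet(αᵢ + nᵢ) = Dirichlet(10, 8, 20, 26).
For a Dirichlet(a₁,…,a_K) with all aᵢ > 1, the mode has j-th component (aⱼ − 1)/(Σaᵢ − K).
Here Σaᵢ = 64 and K = 4, so p_C = (20 − 1)/(64 − 4) = 19/60 ≈ 0.317.

MAP estimate of p_C = 0.317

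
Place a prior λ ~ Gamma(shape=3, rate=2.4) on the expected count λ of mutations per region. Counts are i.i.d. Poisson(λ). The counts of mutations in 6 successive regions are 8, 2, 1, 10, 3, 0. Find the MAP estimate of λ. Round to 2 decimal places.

λ̂_MAP = 3.10

Σxᵢ = 8+2+1+10+3+0 = 24, with n = 6.
Posterior ∝ λ^2e^(−2.4λ) · λ^24e^(−6λ) = λ^26e^(−8.4λ), i.e. Gamma(shape=27, rate=8.4).
The mode of a Gamma(a, b) with a ≥ 1 (shape–rate) is (a−1)/b = 26/8.4 ≈ 3.10.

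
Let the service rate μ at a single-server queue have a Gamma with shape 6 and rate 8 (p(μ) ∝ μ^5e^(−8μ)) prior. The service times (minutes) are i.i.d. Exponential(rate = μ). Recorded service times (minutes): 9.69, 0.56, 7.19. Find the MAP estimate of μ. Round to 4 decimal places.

The Exponential(rate=μ) likelihood is ∝ μ^n e^(−μΣtᵢ). Here n = 3 and Σtᵢ = 9.69 + 0.56 + 7.19 = 17.44.
Posterior ∝ μ^5e^(−8μ) · μ^3e^(−17.44μ) = μ^8e^(−25.44μ), i.e. Gamma(9, 25.44).
Mode = (a−1)/b = 8/25.44 ≈ 0.3145.

μ̂_MAP = 0.3145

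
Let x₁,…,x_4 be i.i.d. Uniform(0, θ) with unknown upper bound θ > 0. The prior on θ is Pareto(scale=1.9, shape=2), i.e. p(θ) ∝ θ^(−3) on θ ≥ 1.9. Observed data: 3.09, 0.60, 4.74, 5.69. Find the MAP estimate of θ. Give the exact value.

The Uniform(0, θ) likelihood is θ^(−n) for θ ≥ max(xᵢ), zero otherwise. Here max(xᵢ) = 5.69.
Posterior ∝ θ^(−3) · θ^(−4) = θ^(−7) on θ ≥ max(1.9, 5.69) = 5.69.
This density is strictly decreasing in θ, so the posterior mode lies at the lower boundary of the support.

θ̂_MAP = 5.69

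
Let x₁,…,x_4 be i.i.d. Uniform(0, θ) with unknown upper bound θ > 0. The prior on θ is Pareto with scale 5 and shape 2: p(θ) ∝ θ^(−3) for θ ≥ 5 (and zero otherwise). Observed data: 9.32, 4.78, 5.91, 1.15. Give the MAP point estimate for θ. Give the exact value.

θ̂_MAP = 9.32

The Uniform(0, θ) likelihood is θ^(−n) for θ ≥ max(xᵢ), zero otherwise. Here max(xᵢ) = 9.32.
Posterior ∝ θ^(−3) · θ^(−4) = θ^(−7) on θ ≥ max(5, 9.32) = 9.32.
This density is strictly decreasing in θ, so the posterior mode lies at the lower boundary of the support.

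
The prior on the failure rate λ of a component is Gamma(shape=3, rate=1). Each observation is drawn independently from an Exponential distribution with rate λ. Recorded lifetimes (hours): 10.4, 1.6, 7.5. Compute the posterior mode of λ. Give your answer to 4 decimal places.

λ̂_MAP = 0.2439

The Exponential(rate=λ) likelihood is ∝ λ^n e^(−λΣtᵢ). Here n = 3 and Σtᵢ = 10.4 + 1.6 + 7.5 = 19.5.
Posterior ∝ λ^2e^(−1λ) · λ^3e^(−19.5λ) = λ^5e^(−20.5λ), i.e. Gamma(6, 20.5).
Mode = (a−1)/b = 5/20.5 ≈ 0.2439.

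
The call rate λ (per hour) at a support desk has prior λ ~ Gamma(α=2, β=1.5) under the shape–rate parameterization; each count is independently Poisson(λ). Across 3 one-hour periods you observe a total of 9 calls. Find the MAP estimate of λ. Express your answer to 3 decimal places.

Σxᵢ = 9, n = 3.
Posterior ∝ λe^(−1.5λ) · λ^9e^(−3λ) = λ^10e^(−4.5λ), i.e. Gamma(shape=11, rate=4.5).
The mode of a Gamma(a, b) with a ≥ 1 (shape–rate) is (a−1)/b = 10/4.5 ≈ 2.222.

λ̂_MAP = 2.222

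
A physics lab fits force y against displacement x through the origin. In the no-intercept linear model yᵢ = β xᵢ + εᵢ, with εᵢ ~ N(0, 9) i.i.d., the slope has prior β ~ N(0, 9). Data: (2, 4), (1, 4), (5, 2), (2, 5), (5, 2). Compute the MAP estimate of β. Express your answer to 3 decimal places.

log p(β | y) = −Σ(yᵢ − βxᵢ)²/(2·9) − β²/(2·9) + const.
Setting the derivative to zero: Σxᵢ(yᵢ − βxᵢ)/9 − β/9 = 0, so β = Σxᵢyᵢ / (Σxᵢ² + σ²/τ²).
Σxᵢyᵢ = 2·4 + 1·4 + 5·2 + 2·5 + 5·2 = 42; Σxᵢ² = 59; σ²/τ² = 1.
β̂_MAP = 42 / (59 + 1) = 42/60 ≈ 0.700.

β̂_MAP = 0.700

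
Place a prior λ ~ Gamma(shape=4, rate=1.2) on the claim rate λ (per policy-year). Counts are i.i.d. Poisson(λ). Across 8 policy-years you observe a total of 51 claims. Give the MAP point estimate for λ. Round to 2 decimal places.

Σxᵢ = 51, n = 8.
Posterior ∝ λ^3e^(−1.2λ) · λ^51e^(−8λ) = λ^54e^(−9.2λ), i.e. Gamma(shape=55, rate=9.2).
The mode of a Gamma(a, b) with a ≥ 1 (shape–rate) is (a−1)/b = 54/9.2 ≈ 5.87.

λ̂_MAP = 5.87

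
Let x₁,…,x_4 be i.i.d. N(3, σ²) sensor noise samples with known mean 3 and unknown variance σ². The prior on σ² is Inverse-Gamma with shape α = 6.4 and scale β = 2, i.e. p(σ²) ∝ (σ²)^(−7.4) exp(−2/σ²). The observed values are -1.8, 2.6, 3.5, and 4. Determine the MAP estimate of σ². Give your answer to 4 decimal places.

σ̂²_MAP = 1.5133

Sum of squared deviations about the known mean: SS = (-1.8−3)² + (2.6−3)² + (3.5−3)² + (4−3)² = 24.45.
The Normal likelihood contributes (σ²)^(−n/2) exp(−SS/(2σ²)), so the posterior is Inverse-Gamma(α + n/2, β + SS/2) = Inverse-Gamma(8.4, 14.225).
The mode of Inverse-Gamma(a, b) is b/(a+1) = 14.225/9.4 ≈ 1.5133.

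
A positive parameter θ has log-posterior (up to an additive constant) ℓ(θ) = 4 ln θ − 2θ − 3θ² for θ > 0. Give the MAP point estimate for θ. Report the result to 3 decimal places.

θ̂_MAP = 0.667

ℓ'(θ) = 4/θ − 2 − 6θ. Setting this to zero and multiplying by θ: 6θ² + 2θ − 4 = 0.
θ = (−2 + √(2² + 4·6·4)) / (2·6) = (−2 + √100) / 12 = (−2 + 10)/12 = 2/3.
ℓ''(θ) = −4/θ² − 6 < 0, confirming a maximum.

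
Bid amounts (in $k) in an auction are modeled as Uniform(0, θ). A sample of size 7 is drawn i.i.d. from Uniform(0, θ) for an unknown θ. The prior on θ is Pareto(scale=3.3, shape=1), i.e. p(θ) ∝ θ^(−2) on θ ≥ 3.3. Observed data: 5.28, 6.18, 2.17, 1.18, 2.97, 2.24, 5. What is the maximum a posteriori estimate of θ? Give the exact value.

The Uniform(0, θ) likelihood is θ^(−n) for θ ≥ max(xᵢ), zero otherwise. Here max(xᵢ) = 6.18.
Posterior ∝ θ^(−2) · θ^(−7) = θ^(−9) on θ ≥ max(3.3, 6.18) = 6.18.
This density is strictly decreasing in θ, so the posterior mode lies at the lower boundary of the support.

θ̂_MAP = 6.18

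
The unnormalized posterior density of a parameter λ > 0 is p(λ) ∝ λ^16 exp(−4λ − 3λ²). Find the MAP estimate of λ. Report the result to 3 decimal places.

ℓ'(λ) = 16/λ − 4 − 6λ. Setting this to zero and multiplying by λ: 6λ² + 4λ − 16 = 0.
λ = (−4 + √(4² + 4·6·16)) / (2·6) = (−4 + √400) / 12 = (−4 + 20)/12 = 4/3.
ℓ''(λ) = −16/λ² − 6 < 0, confirming a maximum.

λ̂_MAP = 1.333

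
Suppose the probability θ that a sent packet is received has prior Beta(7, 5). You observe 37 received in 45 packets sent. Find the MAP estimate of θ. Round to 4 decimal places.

Prior: Beta(7, 5).
Data: 37 successes in 45 trials. The binomial likelihood contributes θ^37(1−θ)^8, so the posterior is Beta(7+37, 5+8) = Beta(44, 13).
For Beta(a, b) with a, b > 1 the mode is (a−1)/(a+b−2) = 43/55 ≈ 0.7818.

θ̂_MAP = 0.7818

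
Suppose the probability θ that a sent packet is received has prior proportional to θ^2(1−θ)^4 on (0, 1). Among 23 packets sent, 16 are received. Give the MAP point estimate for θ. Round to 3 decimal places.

θ̂_MAP = 0.621

The prior density ∝ θ^2(1−θ)^4 is the kernel of Beta(3, 5).
Data: 16 successes in 23 trials. The binomial likelihood contributes θ^16(1−θ)^7, so the posterior is Beta(3+16, 5+7) = Beta(19, 12).
For Beta(a, b) with a, b > 1 the mode is (a−1)/(a+b−2) = 18/29 ≈ 0.621.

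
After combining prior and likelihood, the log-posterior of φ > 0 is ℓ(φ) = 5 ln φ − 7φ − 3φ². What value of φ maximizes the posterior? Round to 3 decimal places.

ℓ'(φ) = 5/φ − 7 − 6φ. Setting this to zero and multiplying by φ: 6φ² + 7φ − 5 = 0.
φ = (−7 + √(7² + 4·6·5)) / (2·6) = (−7 + √169) / 12 = (−7 + 13)/12 = 1/2.
ℓ''(φ) = −5/φ² − 6 < 0, confirming a maximum.

φ̂_MAP = 0.500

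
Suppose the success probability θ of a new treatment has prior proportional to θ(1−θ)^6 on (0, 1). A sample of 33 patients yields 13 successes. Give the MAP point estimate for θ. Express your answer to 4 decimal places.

The prior density ∝ θ(1−θ)^6 is the kernel of Beta(2, 7).
Data: 13 successes in 33 trials. The binomial likelihood contributes θ^13(1−θ)^20, so the posterior is Beta(2+13, 7+20) = Beta(15, 27).
For Beta(a, b) with a, b > 1 the mode is (a−1)/(a+b−2) = 14/40 ≈ 0.3500.

θ̂_MAP = 0.3500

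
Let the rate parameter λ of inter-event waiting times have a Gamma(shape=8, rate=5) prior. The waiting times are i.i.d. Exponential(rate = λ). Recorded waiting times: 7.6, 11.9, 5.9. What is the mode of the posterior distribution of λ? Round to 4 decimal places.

The Exponential(rate=λ) likelihood is ∝ λ^n e^(−λΣtᵢ). Here n = 3 and Σtᵢ = 7.6 + 11.9 + 5.9 = 25.4.
Posterior ∝ λ^7e^(−5λ) · λ^3e^(−25.4λ) = λ^10e^(−30.4λ), i.e. Gamma(11, 30.4).
Mode = (a−1)/b = 10/30.4 ≈ 0.3289.

λ̂_MAP = 0.3289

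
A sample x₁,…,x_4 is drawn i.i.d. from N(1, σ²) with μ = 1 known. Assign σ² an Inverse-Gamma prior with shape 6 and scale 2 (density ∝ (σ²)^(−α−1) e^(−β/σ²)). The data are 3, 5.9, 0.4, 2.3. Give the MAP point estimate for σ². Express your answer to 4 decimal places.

σ̂²_MAP = 1.8922

Sum of squared deviations about the known mean: SS = (3−1)² + (5.9−1)² + (0.4−1)² + (2.3−1)² = 30.06.
The Normal likelihood contributes (σ²)^(−n/2) exp(−SS/(2σ²)), so the posterior is Inverse-Gamma(α + n/2, β + SS/2) = Inverse-Gamma(8, 17.03).
The mode of Inverse-Gamma(a, b) is b/(a+1) = 17.03/9 ≈ 1.8922.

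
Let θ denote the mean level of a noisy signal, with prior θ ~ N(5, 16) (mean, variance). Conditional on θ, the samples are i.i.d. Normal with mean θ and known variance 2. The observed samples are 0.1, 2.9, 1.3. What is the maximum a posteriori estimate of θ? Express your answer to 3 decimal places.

n = 3; x̄ = (0.1 + 2.9 + 1.3)/3 = 4.3/3 = 43/30 ≈ 1.4333.
For a Normal prior and Normal likelihood with known variance, the posterior is Normal; its mode equals its mean, the precision-weighted average.
Prior precision 1/σ₀² = 1/16 = 0.0625; data precision n/σ² = 3/2 = 1.5.
θ̂ = (0.0625·5 + 1.5·(43/30)) / (0.0625 + 1.5) = 2.4625/1.5625 = 1.576.

θ̂_MAP = 1.576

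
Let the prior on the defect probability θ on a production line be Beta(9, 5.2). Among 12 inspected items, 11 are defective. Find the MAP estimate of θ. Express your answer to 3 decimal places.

Prior: Beta(9, 5.2).
Data: 11 successes in 12 trials. The binomial likelihood contributes θ^11(1−θ)^1, so the posterior is Beta(9+11, 5.2+1) = Beta(20, 6.2).
For Beta(a, b) with a, b > 1 the mode is (a−1)/(a+b−2) = 19/24.2 ≈ 0.785.

θ̂_MAP = 0.785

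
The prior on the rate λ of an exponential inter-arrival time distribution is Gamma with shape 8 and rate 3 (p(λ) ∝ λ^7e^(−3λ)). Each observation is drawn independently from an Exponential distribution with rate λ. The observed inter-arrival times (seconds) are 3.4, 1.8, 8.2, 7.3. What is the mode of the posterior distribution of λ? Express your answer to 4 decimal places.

λ̂_MAP = 0.4641

The Exponential(rate=λ) likelihood is ∝ λ^n e^(−λΣtᵢ). Here n = 4 and Σtᵢ = 3.4 + 1.8 + 8.2 + 7.3 = 20.7.
Posterior ∝ λ^7e^(−3λ) · λ^4e^(−20.7λ) = λ^11e^(−23.7λ), i.e. Gamma(12, 23.7).
Mode = (a−1)/b = 11/23.7 ≈ 0.4641.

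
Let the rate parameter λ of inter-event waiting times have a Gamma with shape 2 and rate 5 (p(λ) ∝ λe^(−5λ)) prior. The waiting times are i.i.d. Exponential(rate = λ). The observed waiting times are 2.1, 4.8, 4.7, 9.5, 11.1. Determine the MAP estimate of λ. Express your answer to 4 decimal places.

λ̂_MAP = 0.1613

The Exponential(rate=λ) likelihood is ∝ λ^n e^(−λΣtᵢ). Here n = 5 and Σtᵢ = 2.1 + 4.8 + 4.7 + 9.5 + 11.1 = 32.2.
Posterior ∝ λe^(−5λ) · λ^5e^(−32.2λ) = λ^6e^(−37.2λ), i.e. Gamma(7, 37.2).
Mode = (a−1)/b = 6/37.2 ≈ 0.1613.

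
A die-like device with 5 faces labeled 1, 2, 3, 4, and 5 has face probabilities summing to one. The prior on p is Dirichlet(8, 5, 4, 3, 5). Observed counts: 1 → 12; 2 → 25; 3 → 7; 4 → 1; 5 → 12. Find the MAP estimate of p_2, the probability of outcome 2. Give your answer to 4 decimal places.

The posterior is Dirichlet(αᵢ + nᵢ) = Dirichlet(20, 30, 11, 4, 17).
For a Dirichlet(a₁,…,a_K) with all aᵢ > 1, the mode has j-th component (aⱼ − 1)/(Σaᵢ − K).
Here Σaᵢ = 82 and K = 5, so p_2 = (30 − 1)/(82 − 5) = 29/77 ≈ 0.3766.

MAP estimate: 0.3766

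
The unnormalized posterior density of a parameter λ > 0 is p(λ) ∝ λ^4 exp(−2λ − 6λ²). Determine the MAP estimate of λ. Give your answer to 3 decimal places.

ℓ'(λ) = 4/λ − 2 − 12λ. Setting this to zero and multiplying by λ: 12λ² + 2λ − 4 = 0.
λ = (−2 + √(2² + 4·12·4)) / (2·12) = (−2 + √196) / 24 = (−2 + 14)/24 = 1/2.
ℓ''(λ) = −4/λ² − 12 < 0, confirming a maximum.

λ̂_MAP = 0.500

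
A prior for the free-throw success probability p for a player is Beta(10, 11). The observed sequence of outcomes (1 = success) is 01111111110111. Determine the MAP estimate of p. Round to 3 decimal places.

Prior: Beta(10, 11).
Data: 12 successes in 14 trials (from the sequence). The binomial likelihood contributes p^12(1−p)^2, so the posterior is Beta(10+12, 11+2) = Beta(22, 13).
For Beta(a, b) with a, b > 1 the mode is (a−1)/(a+b−2) = 21/33 ≈ 0.636.

p̂_MAP = 0.636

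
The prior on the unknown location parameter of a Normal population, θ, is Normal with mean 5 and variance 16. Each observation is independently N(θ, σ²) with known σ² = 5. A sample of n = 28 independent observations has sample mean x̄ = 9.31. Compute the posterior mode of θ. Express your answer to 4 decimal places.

n = 28, x̄ = 9.31.
For a Normal prior and Normal likelihood with known variance, the posterior is Normal; its mode equals its mean, the precision-weighted average.
Prior precision 1/σ₀² = 1/16 = 0.0625; data precision n/σ² = 28/5 = 5.6.
θ̂ = (0.0625·5 + 5.6·9.31) / (0.0625 + 5.6) = 52.4485/5.6625 = 104897/11325 ≈ 9.2624.

θ̂_MAP = 9.2624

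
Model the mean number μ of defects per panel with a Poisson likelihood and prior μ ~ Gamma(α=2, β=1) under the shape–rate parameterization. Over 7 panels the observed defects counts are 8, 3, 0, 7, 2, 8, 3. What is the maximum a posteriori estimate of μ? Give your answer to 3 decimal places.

Σxᵢ = 8+3+0+7+2+8+3 = 31, with n = 7.
Posterior ∝ μe^(−1μ) · μ^31e^(−7μ) = μ^32e^(−8μ), i.e. Gamma(shape=33, rate=8).
The mode of a Gamma(a, b) with a ≥ 1 (shape–rate) is (a−1)/b = 32/8 ≈ 4.000.

μ̂_MAP = 4.000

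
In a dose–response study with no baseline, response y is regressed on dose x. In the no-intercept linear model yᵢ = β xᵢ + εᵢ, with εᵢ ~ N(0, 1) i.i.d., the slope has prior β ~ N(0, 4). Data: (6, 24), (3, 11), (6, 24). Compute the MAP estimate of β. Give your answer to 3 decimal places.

β̂_MAP = 3.951

log p(β | y) = −Σ(yᵢ − βxᵢ)²/(2·1) − β²/(2·4) + const.
Setting the derivative to zero: Σxᵢ(yᵢ − βxᵢ)/1 − β/4 = 0, so β = Σxᵢyᵢ / (Σxᵢ² + σ²/τ²).
Σxᵢyᵢ = 6·24 + 3·11 + 6·24 = 321; Σxᵢ² = 81; σ²/τ² = 0.25.
β̂_MAP = 321 / (81 + 0.25) = 321/81.25 ≈ 3.951.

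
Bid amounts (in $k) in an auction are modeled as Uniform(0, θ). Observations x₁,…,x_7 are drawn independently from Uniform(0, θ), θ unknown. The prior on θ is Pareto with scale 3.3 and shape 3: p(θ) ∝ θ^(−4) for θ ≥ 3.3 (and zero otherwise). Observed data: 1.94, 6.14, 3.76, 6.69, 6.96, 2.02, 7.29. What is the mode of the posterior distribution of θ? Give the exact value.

The Uniform(0, θ) likelihood is θ^(−n) for θ ≥ max(xᵢ), zero otherwise. Here max(xᵢ) = 7.29.
Posterior ∝ θ^(−4) · θ^(−7) = θ^(−11) on θ ≥ max(3.3, 7.29) = 7.29.
This density is strictly decreasing in θ, so the posterior mode lies at the lower boundary of the support.

θ̂_MAP = 7.29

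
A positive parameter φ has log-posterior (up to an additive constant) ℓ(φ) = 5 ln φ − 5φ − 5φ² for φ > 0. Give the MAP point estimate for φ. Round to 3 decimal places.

φ̂_MAP = 0.500

ℓ'(φ) = 5/φ − 5 − 10φ. Setting this to zero and multiplying by φ: 10φ² + 5φ − 5 = 0.
φ = (−5 + √(5² + 4·10·5)) / (2·10) = (−5 + √225) / 20 = (−5 + 15)/20 = 1/2.
ℓ''(φ) = −5/φ² − 10 < 0, confirming a maximum.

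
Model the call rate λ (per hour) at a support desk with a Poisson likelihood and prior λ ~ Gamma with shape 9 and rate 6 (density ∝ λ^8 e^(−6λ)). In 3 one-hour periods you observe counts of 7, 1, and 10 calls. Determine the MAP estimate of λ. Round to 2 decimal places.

Σxᵢ = 7+1+10 = 18, with n = 3.
Posterior ∝ λ^8e^(−6λ) · λ^18e^(−3λ) = λ^26e^(−9λ), i.e. Gamma(shape=27, rate=9).
The mode of a Gamma(a, b) with a ≥ 1 (shape–rate) is (a−1)/b = 26/9 ≈ 2.89.

λ̂_MAP = 2.89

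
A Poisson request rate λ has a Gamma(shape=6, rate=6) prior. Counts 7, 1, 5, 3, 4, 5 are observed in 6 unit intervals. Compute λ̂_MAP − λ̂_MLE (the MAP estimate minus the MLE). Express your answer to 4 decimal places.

Σxᵢ = 25. Posterior is Gamma(31, 12); MAP = (31−1)/12 = 30/12 ≈ 2.50000.
MLE = x̄ = 25/6 ≈ 4.16667.
Difference = 30/12 − 25/6 = -5/3 ≈ -1.6667.

MAP − MLE = -1.6667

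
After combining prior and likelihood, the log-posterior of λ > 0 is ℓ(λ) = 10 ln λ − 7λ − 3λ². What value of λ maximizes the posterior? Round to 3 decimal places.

ℓ'(λ) = 10/λ − 7 − 6λ. Setting this to zero and multiplying by λ: 6λ² + 7λ − 10 = 0.
λ = (−7 + √(7² + 4·6·10)) / (2·6) = (−7 + √289) / 12 = (−7 + 17)/12 = 5/6.
ℓ''(λ) = −10/λ² − 6 < 0, confirming a maximum.

λ̂_MAP = 0.833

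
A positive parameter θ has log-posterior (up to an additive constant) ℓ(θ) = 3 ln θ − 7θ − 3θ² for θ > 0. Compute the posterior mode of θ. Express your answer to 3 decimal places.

ℓ'(θ) = 3/θ − 7 − 6θ. Setting this to zero and multiplying by θ: 6θ² + 7θ − 3 = 0.
θ = (−7 + √(7² + 4·6·3)) / (2·6) = (−7 + √121) / 12 = (−7 + 11)/12 = 1/3.
ℓ''(θ) = −3/θ² − 6 < 0, confirming a maximum.

θ̂_MAP = 0.333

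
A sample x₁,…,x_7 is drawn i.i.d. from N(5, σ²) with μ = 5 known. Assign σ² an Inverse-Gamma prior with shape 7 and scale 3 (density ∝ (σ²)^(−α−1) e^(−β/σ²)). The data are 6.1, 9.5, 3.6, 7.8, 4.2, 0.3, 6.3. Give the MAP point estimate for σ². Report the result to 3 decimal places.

Sum of squared deviations about the known mean: SS = (6.1−5)² + (9.5−5)² + (3.6−5)² + (7.8−5)² + (4.2−5)² + (0.3−5)² + (6.3−5)² = 55.68.
The Normal likelihood contributes (σ²)^(−n/2) exp(−SS/(2σ²)), so the posterior is Inverse-Gamma(α + n/2, β + SS/2) = Inverse-Gamma(10.5, 30.84).
The mode of Inverse-Gamma(a, b) is b/(a+1) = 30.84/11.5 ≈ 2.682.

σ̂²_MAP = 2.682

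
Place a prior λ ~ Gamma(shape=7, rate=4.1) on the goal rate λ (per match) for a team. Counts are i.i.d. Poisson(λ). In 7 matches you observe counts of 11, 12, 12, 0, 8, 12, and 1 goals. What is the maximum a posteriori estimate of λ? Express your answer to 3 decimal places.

λ̂_MAP = 5.586

Σxᵢ = 11+12+12+0+8+12+1 = 56, with n = 7.
Posterior ∝ λ^6e^(−4.1λ) · λ^56e^(−7λ) = λ^62e^(−11.1λ), i.e. Gamma(shape=63, rate=11.1).
The mode of a Gamma(a, b) with a ≥ 1 (shape–rate) is (a−1)/b = 62/11.1 ≈ 5.586.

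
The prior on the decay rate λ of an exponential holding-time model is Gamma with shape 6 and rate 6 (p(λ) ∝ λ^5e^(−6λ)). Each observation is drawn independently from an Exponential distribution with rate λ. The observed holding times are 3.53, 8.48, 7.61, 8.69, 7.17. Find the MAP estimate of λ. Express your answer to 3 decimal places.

The Exponential(rate=λ) likelihood is ∝ λ^n e^(−λΣtᵢ). Here n = 5 and Σtᵢ = 3.53 + 8.48 + 7.61 + 8.69 + 7.17 = 35.48.
Posterior ∝ λ^5e^(−6λ) · λ^5e^(−35.48λ) = λ^10e^(−41.48λ), i.e. Gamma(11, 41.48).
Mode = (a−1)/b = 10/41.48 ≈ 0.241.

λ̂_MAP = 0.241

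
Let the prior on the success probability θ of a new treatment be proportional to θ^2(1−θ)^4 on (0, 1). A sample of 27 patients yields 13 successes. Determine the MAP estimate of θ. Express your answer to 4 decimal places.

The prior density ∝ θ^2(1−θ)^4 is the kernel of Beta(3, 5).
Data: 13 successes in 27 trials. The binomial likelihood contributes θ^13(1−θ)^14, so the posterior is Beta(3+13, 5+14) = Beta(16, 19).
For Beta(a, b) with a, b > 1 the mode is (a−1)/(a+b−2) = 15/33 ≈ 0.4545.

θ̂_MAP = 0.4545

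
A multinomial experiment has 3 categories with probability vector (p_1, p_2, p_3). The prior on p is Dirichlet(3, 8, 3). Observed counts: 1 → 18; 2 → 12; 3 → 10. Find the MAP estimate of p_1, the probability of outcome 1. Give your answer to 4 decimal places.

The posterior is Dirichlet(αᵢ + nᵢ) = Dirichlet(21, 20, 13).
For a Dirichlet(a₁,…,a_K) with all aᵢ > 1, the mode has j-th component (aⱼ − 1)/(Σaᵢ − K).
Here Σaᵢ = 54 and K = 3, so p_1 = (21 − 1)/(54 − 3) = 20/51 ≈ 0.3922.

MAP estimate: 0.3922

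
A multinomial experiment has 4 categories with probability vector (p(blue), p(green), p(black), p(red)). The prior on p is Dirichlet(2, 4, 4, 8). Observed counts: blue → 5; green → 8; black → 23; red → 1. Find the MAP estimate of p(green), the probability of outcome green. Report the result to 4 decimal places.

The posterior is Dirichlet(αᵢ + nᵢ) = Dirichlet(7, 12, 27, 9).
For a Dirichlet(a₁,…,a_K) with all aᵢ > 1, the mode has j-th component (aⱼ − 1)/(Σaᵢ − K).
Here Σaᵢ = 55 and K = 4, so p(green) = (12 − 1)/(55 − 4) = 11/51 ≈ 0.2157.

MAP estimate of p(green) = 0.2157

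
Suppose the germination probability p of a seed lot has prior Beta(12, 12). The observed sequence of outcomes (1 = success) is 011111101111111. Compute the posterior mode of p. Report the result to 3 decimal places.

Prior: Beta(12, 12).
Data: 13 successes in 15 trials (from the sequence). The binomial likelihood contributes p^13(1−p)^2, so the posterior is Beta(12+13, 12+2) = Beta(25, 14).
For Beta(a, b) with a, b > 1 the mode is (a−1)/(a+b−2) = 24/37 ≈ 0.649.

p̂_MAP = 0.649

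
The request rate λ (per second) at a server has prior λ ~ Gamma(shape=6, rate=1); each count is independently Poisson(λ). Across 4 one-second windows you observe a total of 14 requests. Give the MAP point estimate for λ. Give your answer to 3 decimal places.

λ̂_MAP = 3.800

Σxᵢ = 14, n = 4.
Posterior ∝ λ^5e^(−1λ) · λ^14e^(−4λ) = λ^19e^(−5λ), i.e. Gamma(shape=20, rate=5).
The mode of a Gamma(a, b) with a ≥ 1 (shape–rate) is (a−1)/b = 19/5 ≈ 3.800.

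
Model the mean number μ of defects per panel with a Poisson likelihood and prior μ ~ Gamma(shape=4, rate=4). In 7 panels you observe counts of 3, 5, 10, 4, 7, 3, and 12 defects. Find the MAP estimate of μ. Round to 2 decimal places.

μ̂_MAP = 4.27

Σxᵢ = 3+5+10+4+7+3+12 = 44, with n = 7.
Posterior ∝ μ^3e^(−4μ) · μ^44e^(−7μ) = μ^47e^(−11μ), i.e. Gamma(shape=48, rate=11).
The mode of a Gamma(a, b) with a ≥ 1 (shape–rate) is (a−1)/b = 47/11 ≈ 4.27.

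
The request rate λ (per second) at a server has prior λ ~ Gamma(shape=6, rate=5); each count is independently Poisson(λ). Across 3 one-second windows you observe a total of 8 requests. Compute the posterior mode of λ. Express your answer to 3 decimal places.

Σxᵢ = 8, n = 3.
Posterior ∝ λ^5e^(−5λ) · λ^8e^(−3λ) = λ^13e^(−8λ), i.e. Gamma(shape=14, rate=8).
The mode of a Gamma(a, b) with a ≥ 1 (shape–rate) is (a−1)/b = 13/8 ≈ 1.625.

λ̂_MAP = 1.625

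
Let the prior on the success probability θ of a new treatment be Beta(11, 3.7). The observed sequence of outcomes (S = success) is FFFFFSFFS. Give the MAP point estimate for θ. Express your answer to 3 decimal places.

Prior: Beta(11, 3.7).
Data: 2 successes in 9 trials (from the sequence). The binomial likelihood contributes θ^2(1−θ)^7, so the posterior is Beta(11+2, 3.7+7) = Beta(13, 10.7).
For Beta(a, b) with a, b > 1 the mode is (a−1)/(a+b−2) = 12/21.7 ≈ 0.553.

θ̂_MAP = 0.553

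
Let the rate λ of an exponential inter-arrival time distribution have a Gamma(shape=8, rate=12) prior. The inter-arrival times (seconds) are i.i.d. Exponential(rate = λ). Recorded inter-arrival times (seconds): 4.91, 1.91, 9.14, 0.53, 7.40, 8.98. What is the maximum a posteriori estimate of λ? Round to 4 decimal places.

The Exponential(rate=λ) likelihood is ∝ λ^n e^(−λΣtᵢ). Here n = 6 and Σtᵢ = 4.91 + 1.91 + 9.14 + 0.53 + 7.40 + 8.98 = 32.87.
Posterior ∝ λ^7e^(−12λ) · λ^6e^(−32.87λ) = λ^13e^(−44.87λ), i.e. Gamma(14, 44.87).
Mode = (a−1)/b = 13/44.87 ≈ 0.2897.

λ̂_MAP = 0.2897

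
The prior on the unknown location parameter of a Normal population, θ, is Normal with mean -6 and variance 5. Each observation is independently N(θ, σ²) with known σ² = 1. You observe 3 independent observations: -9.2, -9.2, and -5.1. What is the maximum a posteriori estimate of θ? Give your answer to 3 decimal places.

θ̂_MAP = -7.719

n = 3; x̄ = ((-9.2) + (-9.2) + (-5.1))/3 = -23.5/3 = -47/6 ≈ -7.8333.
For a Normal prior and Normal likelihood with known variance, the posterior is Normal; its mode equals its mean, the precision-weighted average.
Prior precision 1/σ₀² = 1/5 = 0.2; data precision n/σ² = 3/1 = 3.
θ̂ = (0.2·(-6) + 3·(-47/6)) / (0.2 + 3) = (-24.7)/3.2 = -7.71875 ≈ -7.719.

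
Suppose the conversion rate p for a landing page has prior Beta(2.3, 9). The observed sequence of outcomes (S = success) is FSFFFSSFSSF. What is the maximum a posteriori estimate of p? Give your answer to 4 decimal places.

p̂_MAP = 0.3103

Prior: Beta(2.3, 9).
Data: 5 successes in 11 trials (from the sequence). The binomial likelihood contributes p^5(1−p)^6, so the posterior is Beta(2.3+5, 9+6) = Beta(7.3, 15).
For Beta(a, b) with a, b > 1 the mode is (a−1)/(a+b−2) = 6.3/20.3 ≈ 0.3103.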